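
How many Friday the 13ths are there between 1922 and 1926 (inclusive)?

9

Friday-the-13ths by year:
1922: Jan, Oct
1923: Apr, Jul
1924: Jun
1925: Feb, Mar, Nov
1926: Aug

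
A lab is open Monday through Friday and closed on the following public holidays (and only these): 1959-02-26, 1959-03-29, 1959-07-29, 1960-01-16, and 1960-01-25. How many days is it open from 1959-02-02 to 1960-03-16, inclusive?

1959-02-02 is a Monday.
That's 409 days from start to end, counting both.
409 = 7 × 58 + 3, so there are 58 full weeks plus 3 extra days.
Each full week contributes 5 weekdays (Mon–Fri): 58 × 5 = 290.
The 3 extra days are Mon, Tue, Wed — 3 of them qualify.
Total: 290 + 3 = 293.
Holidays: 1959-02-26 (Thu); 1959-03-29 (Sun); 1959-07-29 (Wed); 1960-01-16 (Sat); 1960-01-25 (Mon).
3 of the 5 holidays fall on weekdays; the rest are weekends and were already excluded.
Business days: 293 − 3 = 290.

290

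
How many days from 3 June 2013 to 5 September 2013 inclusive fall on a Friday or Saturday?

26

3 June 2013 is a Monday.
That's 95 days from start to end, counting both.
95 = 7 × 13 + 4, so there are 13 full weeks plus 4 extra days.
Each full week contributes 2 days from the set (Fri, Sat): 13 × 2 = 26.
The 4 extra days are Mon, Tue, Wed, Thu — none qualify.
Total: 26 + 0 = 26.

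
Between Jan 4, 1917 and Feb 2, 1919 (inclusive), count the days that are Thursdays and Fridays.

Jan 4, 1917 is a Thursday.
The range spans 760 days (inclusive of both endpoints).
760 = 7 × 108 + 4, so there are 108 full weeks plus 4 extra days.
Each full week contributes 2 days from the set (Thu, Fri): 108 × 2 = 216.
The 4 extra days are Thursday, Friday, Saturday, Sunday — 2 of them qualify.
Total: 216 + 2 = 218.

218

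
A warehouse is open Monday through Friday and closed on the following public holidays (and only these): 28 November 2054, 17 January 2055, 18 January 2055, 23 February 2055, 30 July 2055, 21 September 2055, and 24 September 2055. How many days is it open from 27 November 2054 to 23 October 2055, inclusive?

231

27 November 2054 is a Friday.
That's 331 days from start to end, counting both.
331 = 7 × 47 + 2, so there are 47 full weeks plus 2 extra days.
Each full week contributes 5 weekdays (Mon–Fri): 47 × 5 = 235.
The 2 extra days are Fri, Sat — 1 of them qualifies.
Total: 235 + 1 = 236.
Holidays: 28 November 2054 (Sat); 17 January 2055 (Sun); 18 January 2055 (Mon); 23 February 2055 (Tue); 30 July 2055 (Fri); 21 September 2055 (Tue); 24 September 2055 (Fri).
5 of the 7 holidays fall on weekdays; the rest are weekends and were already excluded.
Business days: 236 − 5 = 231.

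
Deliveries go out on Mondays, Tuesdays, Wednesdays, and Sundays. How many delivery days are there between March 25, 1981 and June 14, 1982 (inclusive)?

255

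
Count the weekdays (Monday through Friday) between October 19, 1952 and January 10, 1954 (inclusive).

320 weekdays

October 19, 1952 is a Sunday.
From October 19, 1952 to January 10, 1954 is 449 days inclusive.
449 = 7 × 64 + 1, so there are 64 full weeks plus 1 extra day.
Each full week contributes 5 weekdays (Mon–Fri): 64 × 5 = 320.
The 1 extra day is Sunday — none qualify.
Total: 320 + 0 = 320.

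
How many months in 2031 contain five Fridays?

A month has five Fridays exactly when Friday falls within its first (length − 28) days.
Jan: 31 days, starts Wed → 5 of Wed, Thu, Fri ✓
Feb: 28 days, starts Sat → 5 of (none)
Mar: 31 days, starts Sat → 5 of Sat, Sun, Mon
Apr: 30 days, starts Tue → 5 of Tue, Wed
May: 31 days, starts Thu → 5 of Thu, Fri, Sat ✓
Jun: 30 days, starts Sun → 5 of Sun, Mon
Jul: 31 days, starts Tue → 5 of Tue, Wed, Thu
Aug: 31 days, starts Fri → 5 of Fri, Sat, Sun ✓
Sep: 30 days, starts Mon → 5 of Mon, Tue
Oct: 31 days, starts Wed → 5 of Wed, Thu, Fri ✓
Nov: 30 days, starts Sat → 5 of Sat, Sun
Dec: 31 days, starts Mon → 5 of Mon, Tue, Wed
Months with five Fridays: Jan, May, Aug, Oct.

4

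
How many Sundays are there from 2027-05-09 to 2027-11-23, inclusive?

29

2027-05-09 is a Sunday.
From 2027-05-09 to 2027-11-23 is 199 days inclusive.
199 = 7 × 28 + 3, so there are 28 full weeks plus 3 extra days.
Each full week contributes one Sunday: 28 so far.
The 3 extra days are Sunday, Monday, Tuesday — 1 of them qualifies.
Total: 28 + 1 = 29.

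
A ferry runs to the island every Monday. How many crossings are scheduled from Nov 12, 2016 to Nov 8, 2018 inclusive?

104 Mondays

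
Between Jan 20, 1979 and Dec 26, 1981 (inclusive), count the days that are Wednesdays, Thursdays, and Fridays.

Jan 20, 1979 is a Saturday.
From Jan 20, 1979 to Dec 26, 1981 is 1072 days inclusive.
1072 = 7 × 153 + 1, so there are 153 full weeks plus 1 extra day.
Each full week contributes 3 days from the set (Wed, Thu, Fri): 153 × 3 = 459.
The 1 extra day is Saturday — none qualify.
Total: 459 + 0 = 459.

459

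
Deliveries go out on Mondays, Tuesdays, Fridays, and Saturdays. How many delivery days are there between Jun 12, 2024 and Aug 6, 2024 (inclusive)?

Jun 12, 2024 is a Wednesday.
That's 56 days from start to end, counting both.
56 = 7 × 8, so the span is exactly 8 full weeks.
Each full week contributes 4 days from the set (Mon, Tue, Fri, Sat): 8 × 4 = 32.

32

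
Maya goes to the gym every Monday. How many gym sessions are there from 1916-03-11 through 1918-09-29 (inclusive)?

1916-03-11 is a Saturday.
From 1916-03-11 to 1918-09-29 is 933 days inclusive.
933 = 7 × 133 + 2, so there are 133 full weeks plus 2 extra days.
Each full week contributes one Monday: 133 so far.
The 2 extra days are Saturday, Sunday — none qualify.
Total: 133 + 0 = 133.

133 Mondays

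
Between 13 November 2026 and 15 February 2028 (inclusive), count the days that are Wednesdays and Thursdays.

13 November 2026 is a Friday.
From 13 November 2026 to 15 February 2028 is 460 days inclusive.
460 = 7 × 65 + 5, so there are 65 full weeks plus 5 extra days.
Each full week contributes 2 days from the set (Wed, Thu): 65 × 2 = 130.
The 5 extra days are Fri, Sat, Sun, Mon, Tue — none qualify.
Total: 130 + 0 = 130.

130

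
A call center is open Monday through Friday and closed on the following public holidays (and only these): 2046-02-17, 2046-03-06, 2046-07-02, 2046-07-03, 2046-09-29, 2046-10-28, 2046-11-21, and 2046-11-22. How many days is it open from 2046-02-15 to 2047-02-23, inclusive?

2046-02-15 is a Thursday.
From 2046-02-15 to 2047-02-23 is 374 days inclusive.
374 = 7 × 53 + 3, so there are 53 full weeks plus 3 extra days.
Each full week contributes 5 weekdays (Mon–Fri): 53 × 5 = 265.
The 3 extra days are Thu, Fri, Sat — 2 of them qualify.
Total: 265 + 2 = 267.
Holidays: 2046-02-17 (Sat); 2046-03-06 (Tue); 2046-07-02 (Mon); 2046-07-03 (Tue); 2046-09-29 (Sat); 2046-10-28 (Sun); 2046-11-21 (Wed); 2046-11-22 (Thu).
5 of the 8 holidays fall on weekdays; the rest are weekends and were already excluded.
Business days: 267 − 5 = 262.

262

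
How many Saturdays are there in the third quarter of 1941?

1 July 1941 is a Tuesday.
That's 92 days from start to end, counting both.
92 = 7 × 13 + 1, so there are 13 full weeks plus 1 extra day.
Each full week contributes one Saturday: 13 so far.
The 1 extra day is Tuesday — none qualify.
Total: 13 + 0 = 13.

13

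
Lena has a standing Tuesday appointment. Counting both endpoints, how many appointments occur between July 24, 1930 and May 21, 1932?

95

July 24, 1930 is a Thursday.
From July 24, 1930 to May 21, 1932 is 668 days inclusive.
668 = 7 × 95 + 3, so there are 95 full weeks plus 3 extra days.
Each full week contributes one Tuesday: 95 so far.
The 3 extra days are Thu, Fri, Sat — none qualify.
Total: 95 + 0 = 95.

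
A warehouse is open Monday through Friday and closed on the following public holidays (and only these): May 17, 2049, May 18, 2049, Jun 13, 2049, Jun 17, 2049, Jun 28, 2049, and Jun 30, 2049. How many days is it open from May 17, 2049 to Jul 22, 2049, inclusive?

44

May 17, 2049 is a Monday.
The range spans 67 days (inclusive of both endpoints).
67 = 7 × 9 + 4, so there are 9 full weeks plus 4 extra days.
Each full week contributes 5 weekdays (Mon–Fri): 9 × 5 = 45.
The 4 extra days are Monday, Tuesday, Wednesday, Thursday — 4 of them qualify.
Total: 45 + 4 = 49.
Holidays: May 17, 2049 (Mon); May 18, 2049 (Tue); Jun 13, 2049 (Sun); Jun 17, 2049 (Thu); Jun 28, 2049 (Mon); Jun 30, 2049 (Wed).
5 of the 6 holidays fall on weekdays; the rest are weekends and were already excluded.
Business days: 49 − 5 = 44.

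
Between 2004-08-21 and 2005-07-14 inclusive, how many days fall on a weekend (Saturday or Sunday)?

2004-08-21 is a Saturday.
From 2004-08-21 to 2005-07-14 is 328 days inclusive.
328 = 7 × 46 + 6, so there are 46 full weeks plus 6 extra days.
Each full week contributes 2 weekend days (Sat, Sun): 46 × 2 = 92.
The 6 extra days are Saturday, Sunday, Monday, Tuesday, Wednesday, Thursday — 2 of them qualify.
Total: 92 + 2 = 94.

94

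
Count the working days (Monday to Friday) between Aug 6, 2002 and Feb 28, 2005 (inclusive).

Aug 6, 2002 is a Tuesday.
That's 938 days from start to end, counting both.
938 = 7 × 134, so the span is exactly 134 full weeks.
Each full week contributes 5 weekdays (Mon–Fri): 134 × 5 = 670.

670 weekdays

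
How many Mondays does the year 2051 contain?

52

2051-01-01 is a Sunday.
That's 365 days from start to end, counting both.
365 = 7 × 52 + 1, so there are 52 full weeks plus 1 extra day.
Each full week contributes one Monday: 52 so far.
The 1 extra day is Sun — none qualify.
Total: 52 + 0 = 52.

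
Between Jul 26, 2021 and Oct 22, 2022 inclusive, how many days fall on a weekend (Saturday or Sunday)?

Jul 26, 2021 is a Monday.
That's 454 days from start to end, counting both.
454 = 7 × 64 + 6, so there are 64 full weeks plus 6 extra days.
Each full week contributes 2 weekend days (Sat, Sun): 64 × 2 = 128.
The 6 extra days are Monday, Tuesday, Wednesday, Thursday, Friday, Saturday — 1 of them qualifies.
Total: 128 + 1 = 129.

129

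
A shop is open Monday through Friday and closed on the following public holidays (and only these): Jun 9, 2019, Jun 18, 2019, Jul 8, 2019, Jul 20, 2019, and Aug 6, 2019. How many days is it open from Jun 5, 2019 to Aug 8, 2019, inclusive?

44

Jun 5, 2019 is a Wednesday.
The range spans 65 days (inclusive of both endpoints).
65 = 7 × 9 + 2, so there are 9 full weeks plus 2 extra days.
Each full week contributes 5 weekdays (Mon–Fri): 9 × 5 = 45.
The 2 extra days are Wednesday, Thursday — 2 of them qualify.
Total: 45 + 2 = 47.
Holidays: Jun 9, 2019 (Sun); Jun 18, 2019 (Tue); Jul 8, 2019 (Mon); Jul 20, 2019 (Sat); Aug 6, 2019 (Tue).
3 of the 5 holidays fall on weekdays; the rest are weekends and were already excluded.
Business days: 47 − 3 = 44.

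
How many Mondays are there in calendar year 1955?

January 1, 1955 is a Saturday.
From January 1, 1955 to December 31, 1955 is 365 days inclusive.
365 = 7 × 52 + 1, so there are 52 full weeks plus 1 extra day.
Each full week contributes one Monday: 52 so far.
The 1 extra day is Saturday — none qualify.
Total: 52 + 0 = 52.

52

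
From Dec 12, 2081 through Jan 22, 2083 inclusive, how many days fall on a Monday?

58

Dec 12, 2081 is a Friday.
From Dec 12, 2081 to Jan 22, 2083 is 407 days inclusive.
407 = 7 × 58 + 1, so there are 58 full weeks plus 1 extra day.
Each full week contributes one Monday: 58 so far.
The 1 extra day is Friday — none qualify.
Total: 58 + 0 = 58.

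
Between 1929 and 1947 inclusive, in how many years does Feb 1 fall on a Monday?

3

Day of week of February 1 in each year:
1929: Fri, 1930: Sat, 1931: Sun, 1932: Mon ✓, 1933: Wed, 1934: Thu, 1935: Fri, 1936: Sat, 1937: Mon ✓, 1938: Tue, 1939: Wed, 1940: Thu, 1941: Sat, 1942: Sun, 1943: Mon ✓, 1944: Tue, 1945: Thu, 1946: Fri, 1947: Sat
Mondays: 1932, 1937, 1943.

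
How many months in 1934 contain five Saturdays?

A month has five Saturdays exactly when Saturday falls within its first (length − 28) days.
Jan: 31 days, starts Mon → 5 of Mon, Tue, Wed
Feb: 28 days, starts Thu → 5 of (none)
Mar: 31 days, starts Thu → 5 of Thu, Fri, Sat ✓
Apr: 30 days, starts Sun → 5 of Sun, Mon
May: 31 days, starts Tue → 5 of Tue, Wed, Thu
Jun: 30 days, starts Fri → 5 of Fri, Sat ✓
Jul: 31 days, starts Sun → 5 of Sun, Mon, Tue
Aug: 31 days, starts Wed → 5 of Wed, Thu, Fri
Sep: 30 days, starts Sat → 5 of Sat, Sun ✓
Oct: 31 days, starts Mon → 5 of Mon, Tue, Wed
Nov: 30 days, starts Thu → 5 of Thu, Fri
Dec: 31 days, starts Sat → 5 of Sat, Sun, Mon ✓
Months with five Saturdays: Mar, Jun, Sep, Dec.

4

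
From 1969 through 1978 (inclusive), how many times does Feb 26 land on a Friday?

Day of week of February 26 in each year:
1969: Wed, 1970: Thu, 1971: Fri ✓, 1972: Sat, 1973: Mon, 1974: Tue, 1975: Wed, 1976: Thu, 1977: Sat, 1978: Sun
Fridays: 1971.

1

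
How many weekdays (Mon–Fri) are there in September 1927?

Sep 1, 1927 is a Thursday.
That's 30 days from start to end, counting both.
30 = 7 × 4 + 2, so there are 4 full weeks plus 2 extra days.
Each full week contributes 5 weekdays (Mon–Fri): 4 × 5 = 20.
The 2 extra days are Thu, Fri — 2 of them qualify.
Total: 20 + 2 = 22.

22 weekdays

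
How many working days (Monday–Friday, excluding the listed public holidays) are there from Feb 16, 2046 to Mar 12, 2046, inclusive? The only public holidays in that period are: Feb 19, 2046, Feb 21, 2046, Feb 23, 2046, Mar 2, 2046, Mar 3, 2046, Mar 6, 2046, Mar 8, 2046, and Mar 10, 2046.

Feb 16, 2046 is a Friday.
The range spans 25 days (inclusive of both endpoints).
25 = 7 × 3 + 4, so there are 3 full weeks plus 4 extra days.
Each full week contributes 5 weekdays (Mon–Fri): 3 × 5 = 15.
The 4 extra days are Friday, Saturday, Sunday, Monday — 2 of them qualify.
Total: 15 + 2 = 17.
Holidays: Feb 19, 2046 (Mon); Feb 21, 2046 (Wed); Feb 23, 2046 (Fri); Mar 2, 2046 (Fri); Mar 3, 2046 (Sat); Mar 6, 2046 (Tue); Mar 8, 2046 (Thu); Mar 10, 2046 (Sat).
6 of the 8 holidays fall on weekdays; the rest are weekends and were already excluded.
Business days: 17 − 6 = 11.

11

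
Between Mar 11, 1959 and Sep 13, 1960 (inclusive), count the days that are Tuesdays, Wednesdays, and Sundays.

237

Mar 11, 1959 is a Wednesday.
The range spans 553 days (inclusive of both endpoints).
553 = 7 × 79, so the span is exactly 79 full weeks.
Each full week contributes 3 days from the set (Tue, Wed, Sun): 79 × 3 = 237.
Total: 237.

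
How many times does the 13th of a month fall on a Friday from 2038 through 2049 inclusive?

21

Friday-the-13ths by year:
2038: Aug
2039: May
2040: Jan, Apr, Jul
2041: Sep, Dec
2042: Jun
2043: Feb, Mar, Nov
2044: May
2045: Jan, Oct
2046: Apr, Jul
2047: Sep, Dec
2048: Mar, Nov
2049: Aug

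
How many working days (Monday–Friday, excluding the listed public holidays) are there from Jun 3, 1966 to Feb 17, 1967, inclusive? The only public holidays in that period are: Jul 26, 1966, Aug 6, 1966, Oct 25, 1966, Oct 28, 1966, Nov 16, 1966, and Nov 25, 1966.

181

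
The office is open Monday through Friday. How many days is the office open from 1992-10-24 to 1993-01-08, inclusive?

55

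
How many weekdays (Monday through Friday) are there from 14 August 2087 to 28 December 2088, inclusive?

359

14 August 2087 is a Thursday.
From 14 August 2087 to 28 December 2088 is 503 days inclusive.
503 = 7 × 71 + 6, so there are 71 full weeks plus 6 extra days.
Each full week contributes 5 weekdays (Mon–Fri): 71 × 5 = 355.
The 6 extra days are Thu, Fri, Sat, Sun, Mon, Tue — 4 of them qualify.
Total: 355 + 4 = 359.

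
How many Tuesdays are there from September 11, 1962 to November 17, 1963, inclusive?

62 Tuesdays

September 11, 1962 is a Tuesday.
The range spans 433 days (inclusive of both endpoints).
433 = 7 × 61 + 6, so there are 61 full weeks plus 6 extra days.
Each full week contributes one Tuesday: 61 so far.
The 6 extra days are Tuesday, Wednesday, Thursday, Friday, Saturday, Sunday — 1 of them qualifies.
Total: 61 + 1 = 62.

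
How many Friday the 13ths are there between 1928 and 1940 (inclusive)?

Friday-the-13ths by year:
1928: Jan, Apr, Jul
1929: Sep, Dec
1930: Jun
1931: Feb, Mar, Nov
1932: May
1933: Jan, Oct
1934: Apr, Jul
1935: Sep, Dec
1936: Mar, Nov
1937: Aug
1938: May
1939: Jan, Oct
1940: Sep, Dec

24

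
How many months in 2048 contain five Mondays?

4

A month has five Mondays exactly when Monday falls within its first (length − 28) days.
Jan: 31 days, starts Wed → 5 of Wed, Thu, Fri
Feb: 29 days, starts Sat → 5 of Sat
Mar: 31 days, starts Sun → 5 of Sun, Mon, Tue ✓
Apr: 30 days, starts Wed → 5 of Wed, Thu
May: 31 days, starts Fri → 5 of Fri, Sat, Sun
Jun: 30 days, starts Mon → 5 of Mon, Tue ✓
Jul: 31 days, starts Wed → 5 of Wed, Thu, Fri
Aug: 31 days, starts Sat → 5 of Sat, Sun, Mon ✓
Sep: 30 days, starts Tue → 5 of Tue, Wed
Oct: 31 days, starts Thu → 5 of Thu, Fri, Sat
Nov: 30 days, starts Sun → 5 of Sun, Mon ✓
Dec: 31 days, starts Tue → 5 of Tue, Wed, Thu
Months with five Mondays: Mar, Jun, Aug, Nov.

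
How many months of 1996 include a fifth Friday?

4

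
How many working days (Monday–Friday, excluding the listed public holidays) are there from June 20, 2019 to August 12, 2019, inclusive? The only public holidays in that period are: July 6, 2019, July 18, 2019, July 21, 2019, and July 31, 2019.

36 working days

June 20, 2019 is a Thursday.
That's 54 days from start to end, counting both.
54 = 7 × 7 + 5, so there are 7 full weeks plus 5 extra days.
Each full week contributes 5 weekdays (Mon–Fri): 7 × 5 = 35.
The 5 extra days are Thu, Fri, Sat, Sun, Mon — 3 of them qualify.
Total: 35 + 3 = 38.
Holidays: July 6, 2019 (Sat); July 18, 2019 (Thu); July 21, 2019 (Sun); July 31, 2019 (Wed).
2 of the 4 holidays fall on weekdays; the rest are weekends and were already excluded.
Business days: 38 − 2 = 36.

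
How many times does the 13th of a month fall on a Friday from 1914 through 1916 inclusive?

Friday-the-13ths by year:
1914: Feb, Mar, Nov
1915: Aug
1916: Oct

5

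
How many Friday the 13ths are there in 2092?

1

The 13th falls on a Friday when the month's 13th has weekday Fri.
Jan 13 is Sun; Feb 13 is Wed; Mar 13 is Thu; Apr 13 is Sun; May 13 is Tue; Jun 13 is Fri ✓; Jul 13 is Sun; Aug 13 is Wed; Sep 13 is Sat; Oct 13 is Mon; Nov 13 is Thu; Dec 13 is Sat.
Friday the 13ths: Jun.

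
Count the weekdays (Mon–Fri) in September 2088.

22

1 September 2088 is a Wednesday.
That's 30 days from start to end, counting both.
30 = 7 × 4 + 2, so there are 4 full weeks plus 2 extra days.
Each full week contributes 5 weekdays (Mon–Fri): 4 × 5 = 20.
The 2 extra days are Wednesday, Thursday — 2 of them qualify.
Total: 20 + 2 = 22.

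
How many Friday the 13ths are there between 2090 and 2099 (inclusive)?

Friday-the-13ths by year:
2090: Jan, Oct
2091: Apr, Jul
2092: Jun
2093: Feb, Mar, Nov
2094: Aug
2095: May
2096: Jan, Apr, Jul
2097: Sep, Dec
2098: Jun
2099: Feb, Mar, Nov

19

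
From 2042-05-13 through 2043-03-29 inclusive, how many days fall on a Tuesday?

46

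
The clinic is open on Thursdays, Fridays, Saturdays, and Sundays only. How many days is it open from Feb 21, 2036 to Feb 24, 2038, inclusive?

Feb 21, 2036 is a Thursday.
That's 735 days from start to end, counting both.
735 = 7 × 105, so the span is exactly 105 full weeks.
Each full week contributes 4 days from the set (Thu, Fri, Sat, Sun): 105 × 4 = 420.
Total: 420.

420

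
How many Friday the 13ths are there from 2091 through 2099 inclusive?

17

Friday-the-13ths by year:
2091: Apr, Jul
2092: Jun
2093: Feb, Mar, Nov
2094: Aug
2095: May
2096: Jan, Apr, Jul
2097: Sep, Dec
2098: Jun
2099: Feb, Mar, Nov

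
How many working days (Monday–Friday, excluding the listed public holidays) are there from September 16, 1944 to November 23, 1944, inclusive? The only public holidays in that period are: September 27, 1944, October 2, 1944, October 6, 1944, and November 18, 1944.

46

September 16, 1944 is a Saturday.
That's 69 days from start to end, counting both.
69 = 7 × 9 + 6, so there are 9 full weeks plus 6 extra days.
Each full week contributes 5 weekdays (Mon–Fri): 9 × 5 = 45.
The 6 extra days are Saturday, Sunday, Monday, Tuesday, Wednesday, Thursday — 4 of them qualify.
Total: 45 + 4 = 49.
Holidays: September 27, 1944 (Wed); October 2, 1944 (Mon); October 6, 1944 (Fri); November 18, 1944 (Sat).
3 of the 4 holidays fall on weekdays; the rest are weekends and were already excluded.
Business days: 49 − 3 = 46.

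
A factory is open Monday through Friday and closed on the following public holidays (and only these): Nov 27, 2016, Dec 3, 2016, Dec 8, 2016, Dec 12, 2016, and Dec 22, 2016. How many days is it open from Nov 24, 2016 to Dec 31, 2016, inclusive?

24

Nov 24, 2016 is a Thursday.
That's 38 days from start to end, counting both.
38 = 7 × 5 + 3, so there are 5 full weeks plus 3 extra days.
Each full week contributes 5 weekdays (Mon–Fri): 5 × 5 = 25.
The 3 extra days are Thu, Fri, Sat — 2 of them qualify.
Total: 25 + 2 = 27.
Holidays: Nov 27, 2016 (Sun); Dec 3, 2016 (Sat); Dec 8, 2016 (Thu); Dec 12, 2016 (Mon); Dec 22, 2016 (Thu).
3 of the 5 holidays fall on weekdays; the rest are weekends and were already excluded.
Business days: 27 − 3 = 24.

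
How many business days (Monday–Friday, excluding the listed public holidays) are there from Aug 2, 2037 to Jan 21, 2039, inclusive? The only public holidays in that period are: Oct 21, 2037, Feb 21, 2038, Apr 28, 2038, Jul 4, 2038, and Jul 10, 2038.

383

Aug 2, 2037 is a Sunday.
From Aug 2, 2037 to Jan 21, 2039 is 538 days inclusive.
538 = 7 × 76 + 6, so there are 76 full weeks plus 6 extra days.
Each full week contributes 5 weekdays (Mon–Fri): 76 × 5 = 380.
The 6 extra days are Sunday, Monday, Tuesday, Wednesday, Thursday, Friday — 5 of them qualify.
Total: 380 + 5 = 385.
Holidays: Oct 21, 2037 (Wed); Feb 21, 2038 (Sun); Apr 28, 2038 (Wed); Jul 4, 2038 (Sun); Jul 10, 2038 (Sat).
2 of the 5 holidays fall on weekdays; the rest are weekends and were already excluded.
Business days: 385 − 2 = 383.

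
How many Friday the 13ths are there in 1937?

1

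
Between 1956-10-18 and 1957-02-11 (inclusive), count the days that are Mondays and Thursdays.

34

1956-10-18 is a Thursday.
That's 117 days from start to end, counting both.
117 = 7 × 16 + 5, so there are 16 full weeks plus 5 extra days.
Each full week contributes 2 days from the set (Mon, Thu): 16 × 2 = 32.
The 5 extra days are Thu, Fri, Sat, Sun, Mon — 2 of them qualify.
Total: 32 + 2 = 34.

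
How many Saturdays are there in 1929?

52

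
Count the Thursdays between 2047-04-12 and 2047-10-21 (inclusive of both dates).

27

2047-04-12 is a Friday.
From 2047-04-12 to 2047-10-21 is 193 days inclusive.
193 = 7 × 27 + 4, so there are 27 full weeks plus 4 extra days.
Each full week contributes one Thursday: 27 so far.
The 4 extra days are Fri, Sat, Sun, Mon — none qualify.
Total: 27 + 0 = 27.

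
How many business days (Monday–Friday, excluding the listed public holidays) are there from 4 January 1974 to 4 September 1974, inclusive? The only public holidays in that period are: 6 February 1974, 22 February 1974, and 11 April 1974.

4 January 1974 is a Friday.
From 4 January 1974 to 4 September 1974 is 244 days inclusive.
244 = 7 × 34 + 6, so there are 34 full weeks plus 6 extra days.
Each full week contributes 5 weekdays (Mon–Fri): 34 × 5 = 170.
The 6 extra days are Fri, Sat, Sun, Mon, Tue, Wed — 4 of them qualify.
Total: 170 + 4 = 174.
Holidays: 6 February 1974 (Wed); 22 February 1974 (Fri); 11 April 1974 (Thu).
All 3 holidays fall on weekdays, so subtract 3.
Business days: 174 − 3 = 171.

171 business days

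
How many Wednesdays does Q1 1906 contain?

1 January 1906 is a Monday.
That's 90 days from start to end, counting both.
90 = 7 × 12 + 6, so there are 12 full weeks plus 6 extra days.
Each full week contributes one Wednesday: 12 so far.
The 6 extra days are Mon, Tue, Wed, Thu, Fri, Sat — 1 of them qualifies.
Total: 12 + 1 = 13.

13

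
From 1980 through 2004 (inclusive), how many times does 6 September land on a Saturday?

4

Day of week of September 6 in each year:
1980: Sat ✓, 1981: Sun, 1982: Mon, 1983: Tue, 1984: Thu, 1985: Fri, 1986: Sat ✓, 1987: Sun, 1988: Tue, 1989: Wed, 1990: Thu, 1991: Fri, 1992: Sun, 1993: Mon, 1994: Tue, 1995: Wed, 1996: Fri, 1997: Sat ✓, 1998: Sun, 1999: Mon, 2000: Wed, 2001: Thu, 2002: Fri, 2003: Sat ✓, 2004: Mon
Saturdays: 1980, 1986, 1997, 2003.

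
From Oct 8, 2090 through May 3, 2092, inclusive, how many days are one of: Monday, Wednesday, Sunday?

Oct 8, 2090 is a Sunday.
The range spans 574 days (inclusive of both endpoints).
574 = 7 × 82, so the span is exactly 82 full weeks.
Each full week contributes 3 days from the set (Mon, Wed, Sun): 82 × 3 = 246.

246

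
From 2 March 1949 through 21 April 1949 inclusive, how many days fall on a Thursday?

2 March 1949 is a Wednesday.
That's 51 days from start to end, counting both.
51 = 7 × 7 + 2, so there are 7 full weeks plus 2 extra days.
Each full week contributes one Thursday: 7 so far.
The 2 extra days are Wednesday, Thursday — 1 of them qualifies.
Total: 7 + 1 = 8.

8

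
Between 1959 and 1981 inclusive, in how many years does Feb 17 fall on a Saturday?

Day of week of February 17 in each year:
1959: Tue, 1960: Wed, 1961: Fri, 1962: Sat ✓, 1963: Sun, 1964: Mon, 1965: Wed, 1966: Thu, 1967: Fri, 1968: Sat ✓, 1969: Mon, 1970: Tue, 1971: Wed, 1972: Thu, 1973: Sat ✓, 1974: Sun, 1975: Mon, 1976: Tue, 1977: Thu, 1978: Fri, 1979: Sat ✓, 1980: Sun, 1981: Tue
Saturdays: 1962, 1968, 1973, 1979.

4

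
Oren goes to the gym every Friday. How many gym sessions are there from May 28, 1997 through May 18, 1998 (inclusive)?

May 28, 1997 is a Wednesday.
From May 28, 1997 to May 18, 1998 is 356 days inclusive.
356 = 7 × 50 + 6, so there are 50 full weeks plus 6 extra days.
Each full week contributes one Friday: 50 so far.
The 6 extra days are Wed, Thu, Fri, Sat, Sun, Mon — 1 of them qualifies.
Total: 50 + 1 = 51.

51 Fridays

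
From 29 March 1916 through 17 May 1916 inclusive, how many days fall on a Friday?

29 March 1916 is a Wednesday.
The range spans 50 days (inclusive of both endpoints).
50 = 7 × 7 + 1, so there are 7 full weeks plus 1 extra day.
Each full week contributes one Friday: 7 so far.
The 1 extra day is Wednesday — none qualify.
Total: 7 + 0 = 7.

7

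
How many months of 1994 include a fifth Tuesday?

A month has five Tuesdays exactly when Tuesday falls within its first (length − 28) days.
Jan: 31 days, starts Sat → 5 of Sat, Sun, Mon
Feb: 28 days, starts Tue → 5 of (none)
Mar: 31 days, starts Tue → 5 of Tue, Wed, Thu ✓
Apr: 30 days, starts Fri → 5 of Fri, Sat
May: 31 days, starts Sun → 5 of Sun, Mon, Tue ✓
Jun: 30 days, starts Wed → 5 of Wed, Thu
Jul: 31 days, starts Fri → 5 of Fri, Sat, Sun
Aug: 31 days, starts Mon → 5 of Mon, Tue, Wed ✓
Sep: 30 days, starts Thu → 5 of Thu, Fri
Oct: 31 days, starts Sat → 5 of Sat, Sun, Mon
Nov: 30 days, starts Tue → 5 of Tue, Wed ✓
Dec: 31 days, starts Thu → 5 of Thu, Fri, Sat
Months with five Tuesdays: Mar, May, Aug, Nov.

4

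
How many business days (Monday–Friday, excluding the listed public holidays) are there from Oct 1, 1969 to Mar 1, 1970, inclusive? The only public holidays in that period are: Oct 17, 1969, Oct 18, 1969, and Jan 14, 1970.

Oct 1, 1969 is a Wednesday.
That's 152 days from start to end, counting both.
152 = 7 × 21 + 5, so there are 21 full weeks plus 5 extra days.
Each full week contributes 5 weekdays (Mon–Fri): 21 × 5 = 105.
The 5 extra days are Wednesday, Thursday, Friday, Saturday, Sunday — 3 of them qualify.
Total: 105 + 3 = 108.
Holidays: Oct 17, 1969 (Fri); Oct 18, 1969 (Sat); Jan 14, 1970 (Wed).
2 of the 3 holidays fall on weekdays; the rest are weekends and were already excluded.
Business days: 108 − 2 = 106.

106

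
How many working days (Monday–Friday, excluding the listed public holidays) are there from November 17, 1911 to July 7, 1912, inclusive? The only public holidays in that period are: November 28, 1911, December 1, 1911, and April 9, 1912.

November 17, 1911 is a Friday.
From November 17, 1911 to July 7, 1912 is 234 days inclusive.
234 = 7 × 33 + 3, so there are 33 full weeks plus 3 extra days.
Each full week contributes 5 weekdays (Mon–Fri): 33 × 5 = 165.
The 3 extra days are Fri, Sat, Sun — 1 of them qualifies.
Total: 165 + 1 = 166.
Holidays: November 28, 1911 (Tue); December 1, 1911 (Fri); April 9, 1912 (Tue).
All 3 holidays fall on weekdays, so subtract 3.
Business days: 166 − 3 = 163.

163 working days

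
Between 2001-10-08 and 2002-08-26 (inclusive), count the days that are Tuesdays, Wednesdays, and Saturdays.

138

2001-10-08 is a Monday.
From 2001-10-08 to 2002-08-26 is 323 days inclusive.
323 = 7 × 46 + 1, so there are 46 full weeks plus 1 extra day.
Each full week contributes 3 days from the set (Tue, Wed, Sat): 46 × 3 = 138.
The 1 extra day is Monday — none qualify.
Total: 138 + 0 = 138.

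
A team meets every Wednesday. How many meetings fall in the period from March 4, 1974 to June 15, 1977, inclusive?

March 4, 1974 is a Monday.
The range spans 1200 days (inclusive of both endpoints).
1200 = 7 × 171 + 3, so there are 171 full weeks plus 3 extra days.
Each full week contributes one Wednesday: 171 so far.
The 3 extra days are Monday, Tuesday, Wednesday — 1 of them qualifies.
Total: 171 + 1 = 172.

172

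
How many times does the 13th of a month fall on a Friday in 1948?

The 13th falls on a Friday when the month's 13th has weekday Fri.
Jan 13 is Tue; Feb 13 is Fri ✓; Mar 13 is Sat; Apr 13 is Tue; May 13 is Thu; Jun 13 is Sun; Jul 13 is Tue; Aug 13 is Fri ✓; Sep 13 is Mon; Oct 13 is Wed; Nov 13 is Sat; Dec 13 is Mon.
Friday the 13ths: Feb, Aug.

2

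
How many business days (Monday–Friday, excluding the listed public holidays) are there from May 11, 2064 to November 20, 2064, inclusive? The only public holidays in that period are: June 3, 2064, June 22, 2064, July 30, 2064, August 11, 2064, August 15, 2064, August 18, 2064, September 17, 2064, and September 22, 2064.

May 11, 2064 is a Sunday.
From May 11, 2064 to November 20, 2064 is 194 days inclusive.
194 = 7 × 27 + 5, so there are 27 full weeks plus 5 extra days.
Each full week contributes 5 weekdays (Mon–Fri): 27 × 5 = 135.
The 5 extra days are Sun, Mon, Tue, Wed, Thu — 4 of them qualify.
Total: 135 + 4 = 139.
Holidays: June 3, 2064 (Tue); June 22, 2064 (Sun); July 30, 2064 (Wed); August 11, 2064 (Mon); August 15, 2064 (Fri); August 18, 2064 (Mon); September 17, 2064 (Wed); September 22, 2064 (Mon).
7 of the 8 holidays fall on weekdays; the rest are weekends and were already excluded.
Business days: 139 − 7 = 132.

132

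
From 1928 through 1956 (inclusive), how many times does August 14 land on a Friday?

Day of week of August 14 in each year:
1928: Tue, 1929: Wed, 1930: Thu, 1931: Fri ✓, 1932: Sun, 1933: Mon, 1934: Tue, 1935: Wed, 1936: Fri ✓, 1937: Sat, 1938: Sun, 1939: Mon, 1940: Wed, 1941: Thu, 1942: Fri ✓, 1943: Sat, 1944: Mon, 1945: Tue, 1946: Wed, 1947: Thu, 1948: Sat, 1949: Sun, 1950: Mon, 1951: Tue, 1952: Thu, 1953: Fri ✓, 1954: Sat, 1955: Sun, 1956: Tue
Fridays: 1931, 1936, 1942, 1953.

4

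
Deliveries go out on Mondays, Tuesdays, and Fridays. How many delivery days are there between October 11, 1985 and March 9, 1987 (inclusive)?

221

October 11, 1985 is a Friday.
That's 515 days from start to end, counting both.
515 = 7 × 73 + 4, so there are 73 full weeks plus 4 extra days.
Each full week contributes 3 days from the set (Mon, Tue, Fri): 73 × 3 = 219.
The 4 extra days are Fri, Sat, Sun, Mon — 2 of them qualify.
Total: 219 + 2 = 221.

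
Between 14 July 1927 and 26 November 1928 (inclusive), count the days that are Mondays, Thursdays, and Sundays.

216

14 July 1927 is a Thursday.
The range spans 502 days (inclusive of both endpoints).
502 = 7 × 71 + 5, so there are 71 full weeks plus 5 extra days.
Each full week contributes 3 days from the set (Mon, Thu, Sun): 71 × 3 = 213.
The 5 extra days are Thu, Fri, Sat, Sun, Mon — 3 of them qualify.
Total: 213 + 3 = 216.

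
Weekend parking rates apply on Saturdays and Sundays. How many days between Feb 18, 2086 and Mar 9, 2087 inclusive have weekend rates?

Feb 18, 2086 is a Monday.
The range spans 385 days (inclusive of both endpoints).
385 = 7 × 55, so the span is exactly 55 full weeks.
Each full week contributes 2 weekend days (Sat, Sun): 55 × 2 = 110.

110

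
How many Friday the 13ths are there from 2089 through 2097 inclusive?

Friday-the-13ths by year:
2089: May
2090: Jan, Oct
2091: Apr, Jul
2092: Jun
2093: Feb, Mar, Nov
2094: Aug
2095: May
2096: Jan, Apr, Jul
2097: Sep, Dec

16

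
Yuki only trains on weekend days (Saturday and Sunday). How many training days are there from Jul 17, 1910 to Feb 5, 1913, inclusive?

267

Jul 17, 1910 is a Sunday.
From Jul 17, 1910 to Feb 5, 1913 is 935 days inclusive.
935 = 7 × 133 + 4, so there are 133 full weeks plus 4 extra days.
Each full week contributes 2 weekend days (Sat, Sun): 133 × 2 = 266.
The 4 extra days are Sunday, Monday, Tuesday, Wednesday — 1 of them qualifies.
Total: 266 + 1 = 267.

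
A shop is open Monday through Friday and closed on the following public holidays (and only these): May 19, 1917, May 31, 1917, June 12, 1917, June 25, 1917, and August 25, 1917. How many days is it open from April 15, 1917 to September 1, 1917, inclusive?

97 working days

April 15, 1917 is a Sunday.
The range spans 140 days (inclusive of both endpoints).
140 = 7 × 20, so the span is exactly 20 full weeks.
Each full week contributes 5 weekdays (Mon–Fri): 20 × 5 = 100.
Total: 100.
Holidays: May 19, 1917 (Sat); May 31, 1917 (Thu); June 12, 1917 (Tue); June 25, 1917 (Mon); August 25, 1917 (Sat).
3 of the 5 holidays fall on weekdays; the rest are weekends and were already excluded.
Business days: 100 − 3 = 97.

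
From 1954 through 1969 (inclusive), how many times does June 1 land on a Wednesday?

3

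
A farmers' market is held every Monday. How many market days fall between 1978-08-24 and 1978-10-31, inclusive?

10 Mondays

1978-08-24 is a Thursday.
That's 69 days from start to end, counting both.
69 = 7 × 9 + 6, so there are 9 full weeks plus 6 extra days.
Each full week contributes one Monday: 9 so far.
The 6 extra days are Thu, Fri, Sat, Sun, Mon, Tue — 1 of them qualifies.
Total: 9 + 1 = 10.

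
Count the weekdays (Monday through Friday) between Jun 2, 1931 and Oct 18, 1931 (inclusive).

Jun 2, 1931 is a Tuesday.
From Jun 2, 1931 to Oct 18, 1931 is 139 days inclusive.
139 = 7 × 19 + 6, so there are 19 full weeks plus 6 extra days.
Each full week contributes 5 weekdays (Mon–Fri): 19 × 5 = 95.
The 6 extra days are Tuesday, Wednesday, Thursday, Friday, Saturday, Sunday — 4 of them qualify.
Total: 95 + 4 = 99.

99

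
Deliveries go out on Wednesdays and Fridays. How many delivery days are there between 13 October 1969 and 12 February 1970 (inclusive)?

35

13 October 1969 is a Monday.
The range spans 123 days (inclusive of both endpoints).
123 = 7 × 17 + 4, so there are 17 full weeks plus 4 extra days.
Each full week contributes 2 days from the set (Wed, Fri): 17 × 2 = 34.
The 4 extra days are Monday, Tuesday, Wednesday, Thursday — 1 of them qualifies.
Total: 34 + 1 = 35.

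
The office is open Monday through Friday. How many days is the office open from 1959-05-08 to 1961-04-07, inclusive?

501

1959-05-08 is a Friday.
The range spans 701 days (inclusive of both endpoints).
701 = 7 × 100 + 1, so there are 100 full weeks plus 1 extra day.
Each full week contributes 5 weekdays (Mon–Fri): 100 × 5 = 500.
The 1 extra day is Friday — 1 of them qualifies.
Total: 500 + 1 = 501.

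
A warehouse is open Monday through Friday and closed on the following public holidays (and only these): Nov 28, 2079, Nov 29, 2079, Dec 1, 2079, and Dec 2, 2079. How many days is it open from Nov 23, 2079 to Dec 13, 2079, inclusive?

12 working days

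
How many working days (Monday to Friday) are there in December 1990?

December 1, 1990 is a Saturday.
That's 31 days from start to end, counting both.
31 = 7 × 4 + 3, so there are 4 full weeks plus 3 extra days.
Each full week contributes 5 weekdays (Mon–Fri): 4 × 5 = 20.
The 3 extra days are Sat, Sun, Mon — 1 of them qualifies.
Total: 20 + 1 = 21.

21 weekdays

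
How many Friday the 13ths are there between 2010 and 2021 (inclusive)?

Friday-the-13ths by year:
2010: Aug
2011: May
2012: Jan, Apr, Jul
2013: Sep, Dec
2014: Jun
2015: Feb, Mar, Nov
2016: May
2017: Jan, Oct
2018: Apr, Jul
2019: Sep, Dec
2020: Mar, Nov
2021: Aug

21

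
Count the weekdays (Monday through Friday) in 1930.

1 January 1930 is a Wednesday.
That's 365 days from start to end, counting both.
365 = 7 × 52 + 1, so there are 52 full weeks plus 1 extra day.
Each full week contributes 5 weekdays (Mon–Fri): 52 × 5 = 260.
The 1 extra day is Wednesday — 1 of them qualifies.
Total: 260 + 1 = 261.

261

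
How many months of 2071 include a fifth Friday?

4

A month has five Fridays exactly when Friday falls within its first (length − 28) days.
Jan: 31 days, starts Thu → 5 of Thu, Fri, Sat ✓
Feb: 28 days, starts Sun → 5 of (none)
Mar: 31 days, starts Sun → 5 of Sun, Mon, Tue
Apr: 30 days, starts Wed → 5 of Wed, Thu
May: 31 days, starts Fri → 5 of Fri, Sat, Sun ✓
Jun: 30 days, starts Mon → 5 of Mon, Tue
Jul: 31 days, starts Wed → 5 of Wed, Thu, Fri ✓
Aug: 31 days, starts Sat → 5 of Sat, Sun, Mon
Sep: 30 days, starts Tue → 5 of Tue, Wed
Oct: 31 days, starts Thu → 5 of Thu, Fri, Sat ✓
Nov: 30 days, starts Sun → 5 of Sun, Mon
Dec: 31 days, starts Tue → 5 of Tue, Wed, Thu
Months with five Fridays: Jan, May, Jul, Oct.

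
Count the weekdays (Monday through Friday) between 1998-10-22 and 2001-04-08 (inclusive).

1998-10-22 is a Thursday.
That's 900 days from start to end, counting both.
900 = 7 × 128 + 4, so there are 128 full weeks plus 4 extra days.
Each full week contributes 5 weekdays (Mon–Fri): 128 × 5 = 640.
The 4 extra days are Thu, Fri, Sat, Sun — 2 of them qualify.
Total: 640 + 2 = 642.

642 weekdays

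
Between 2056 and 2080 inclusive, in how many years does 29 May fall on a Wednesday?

4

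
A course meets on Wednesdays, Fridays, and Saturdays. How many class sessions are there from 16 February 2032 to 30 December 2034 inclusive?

16 February 2032 is a Monday.
The range spans 1049 days (inclusive of both endpoints).
1049 = 7 × 149 + 6, so there are 149 full weeks plus 6 extra days.
Each full week contributes 3 days from the set (Wed, Fri, Sat): 149 × 3 = 447.
The 6 extra days are Mon, Tue, Wed, Thu, Fri, Sat — 3 of them qualify.
Total: 447 + 3 = 450.

450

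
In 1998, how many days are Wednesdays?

52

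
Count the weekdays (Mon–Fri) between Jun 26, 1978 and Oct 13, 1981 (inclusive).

Jun 26, 1978 is a Monday.
The range spans 1206 days (inclusive of both endpoints).
1206 = 7 × 172 + 2, so there are 172 full weeks plus 2 extra days.
Each full week contributes 5 weekdays (Mon–Fri): 172 × 5 = 860.
The 2 extra days are Monday, Tuesday — 2 of them qualify.
Total: 860 + 2 = 862.

862 weekdays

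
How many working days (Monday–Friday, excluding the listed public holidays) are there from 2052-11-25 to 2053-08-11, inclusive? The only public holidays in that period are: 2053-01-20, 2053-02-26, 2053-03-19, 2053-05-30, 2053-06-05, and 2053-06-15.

2052-11-25 is a Monday.
That's 260 days from start to end, counting both.
260 = 7 × 37 + 1, so there are 37 full weeks plus 1 extra day.
Each full week contributes 5 weekdays (Mon–Fri): 37 × 5 = 185.
The 1 extra day is Monday — 1 of them qualifies.
Total: 185 + 1 = 186.
Holidays: 2053-01-20 (Mon); 2053-02-26 (Wed); 2053-03-19 (Wed); 2053-05-30 (Fri); 2053-06-05 (Thu); 2053-06-15 (Sun).
5 of the 6 holidays fall on weekdays; the rest are weekends and were already excluded.
Business days: 186 − 5 = 181.

181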